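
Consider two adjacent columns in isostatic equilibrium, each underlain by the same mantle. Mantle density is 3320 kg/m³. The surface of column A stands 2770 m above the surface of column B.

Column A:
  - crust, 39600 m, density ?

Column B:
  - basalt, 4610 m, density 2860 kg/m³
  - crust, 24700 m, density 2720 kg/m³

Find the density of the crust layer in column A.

2660 kg/m³

Take the compensation level at the base of the deeper column (depth z_c below the surface of column A) and equate Σ ρ_i t_i down to z_c; mantle fills any gap and the z_c terms cancel.
Column A: 39600×ρ + (z_c − 39600)×3320
Column B: 2770×0 + 4610×2860 + 24700×2720 + (z_c − 2770 − 29310)×3320
The z_c×3320 term appears on both sides and cancels. Collect the known terms of each column as K = Σ(ρt)_known − 3320 × (depth of known layers): K_A = 0 − 3320×39600 = −131472000; K_B = 80368600 − 3320×(2770 + 29310) = −26137000.
Balance: K_A + 39600×ρ = K_B, so ρ = (K_B − K_A)/39600 = 105335000/39600 = 2660 kg/m³.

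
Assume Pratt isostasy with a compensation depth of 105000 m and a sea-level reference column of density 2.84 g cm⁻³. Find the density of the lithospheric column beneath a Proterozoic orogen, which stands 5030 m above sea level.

Pratt balance: ρ_ref D = ρ (D + h).
ρ = ρ_ref D/(D + h) = 2.84 × 105000 m/(105000 m + 5030 m) = 2.71 g cm⁻³.

2.71 g cm⁻³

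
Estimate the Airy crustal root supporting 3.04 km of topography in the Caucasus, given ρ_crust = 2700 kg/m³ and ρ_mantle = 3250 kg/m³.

Equating mass per unit area of the two columns: the weight of the topography is balanced by the buoyancy of the root, ρ_c h = (ρ_m − ρ_c) r.
r = h · ρ_c / (ρ_m − ρ_c) = 3.04 km × 2700 / (3250 − 2700) = 14.9 km.

14.9 km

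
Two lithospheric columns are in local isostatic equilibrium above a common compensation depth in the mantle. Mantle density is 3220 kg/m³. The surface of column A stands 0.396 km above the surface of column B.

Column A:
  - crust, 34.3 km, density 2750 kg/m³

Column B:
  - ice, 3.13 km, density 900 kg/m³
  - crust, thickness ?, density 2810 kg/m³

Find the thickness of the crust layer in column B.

Take the compensation level at the base of the deeper column (depth z_c below the surface of column A) and equate Σ ρ_i t_i down to z_c; mantle fills any gap and the z_c terms cancel.
Column A: 34.3×2750 + (z_c − 34.3)×3220
Column B: 0.396×0 + 3.13×900 + x×2810 + (z_c − 0.396 − 3.13 − x)×3220
The z_c×3220 term appears on both sides and cancels. Collect the known terms of each column as K = Σ(ρt)_known − 3220 × (depth of known layers): K_A = 94325 − 3220×34.3 = −16121; K_B = 2817 − 3220×(0.396 + 3.13) = −8536.72.
Balance: K_A = K_B − x×(3220 − 2810), so x = (K_B − K_A)/(3220 − 2810) = 7584.28/410 = 18.5 km.

18.5 km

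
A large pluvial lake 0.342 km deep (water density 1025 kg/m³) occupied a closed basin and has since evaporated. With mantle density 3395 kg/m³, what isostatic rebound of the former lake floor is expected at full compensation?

u = d ρ_w/ρ_m = 0.342 km × 1025/3395 = 0.103 km.

0.103 km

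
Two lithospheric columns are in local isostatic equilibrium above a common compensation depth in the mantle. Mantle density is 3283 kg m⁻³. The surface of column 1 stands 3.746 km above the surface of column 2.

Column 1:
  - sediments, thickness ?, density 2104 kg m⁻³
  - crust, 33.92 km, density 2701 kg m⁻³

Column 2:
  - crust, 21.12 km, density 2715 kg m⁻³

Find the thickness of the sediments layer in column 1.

Take the compensation level at the base of the deeper column (depth z_c below the surface of column 1) and equate Σ ρ_i t_i down to z_c; mantle fills any gap and the z_c terms cancel.
Column 1: x×2104 + 33.92×2701 + (z_c − 33.92 − x)×3283
Column 2: 3.746×0 + 21.12×2715 + (z_c − 3.746 − 21.12)×3283
The z_c×3283 term appears on both sides and cancels. Collect the known terms of each column as K = Σ(ρt)_known − 3283 × (depth of known layers): K_1 = 91617.92 − 3283×33.92 = −19741.44; K_2 = 57340.8 − 3283×(3.746 + 21.12) = −24294.278.
Balance: K_1 − x×(3283 − 2104) = K_2, so x = (K_1 − K_2)/(3283 − 2104) = 4552.84/1179 = 3.86 km.

3.86 km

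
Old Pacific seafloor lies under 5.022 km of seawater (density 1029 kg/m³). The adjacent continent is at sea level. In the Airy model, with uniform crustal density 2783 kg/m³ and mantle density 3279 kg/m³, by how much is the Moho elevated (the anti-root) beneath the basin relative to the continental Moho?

For local isostatic compensation: replacing crust with seawater at the top is compensated by replacing crust with mantle at the base: d (ρ_c − ρ_w) = a (ρ_m − ρ_c).
a = d (ρ_c − ρ_w)/(ρ_m − ρ_c) = 5.022 km × 1754/496 = 17.8 km.

17.8 km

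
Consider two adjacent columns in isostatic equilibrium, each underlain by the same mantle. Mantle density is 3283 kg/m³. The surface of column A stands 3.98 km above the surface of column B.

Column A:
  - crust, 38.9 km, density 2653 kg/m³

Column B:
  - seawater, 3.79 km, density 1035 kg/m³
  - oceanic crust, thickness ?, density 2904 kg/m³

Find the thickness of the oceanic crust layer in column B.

7.71 km

Take the compensation level at the base of the deeper column (depth z_c below the surface of column A) and equate Σ ρ_i t_i down to z_c; mantle fills any gap and the z_c terms cancel.
Column A: 38.9×2653 + (z_c − 38.9)×3283
Column B: 3.98×0 + 3.79×1035 + x×2904 + (z_c − 3.98 − 3.79 − x)×3283
The z_c×3283 term appears on both sides and cancels. Collect the known terms of each column as K = Σ(ρt)_known − 3283 × (depth of known layers): K_A = 103201.7 − 3283×38.9 = −24507; K_B = 3922.65 − 3283×(3.98 + 3.79) = −21586.26.
Balance: K_A = K_B − x×(3283 − 2904), so x = (K_B − K_A)/(3283 − 2904) = 2920.74/379 = 7.71 km.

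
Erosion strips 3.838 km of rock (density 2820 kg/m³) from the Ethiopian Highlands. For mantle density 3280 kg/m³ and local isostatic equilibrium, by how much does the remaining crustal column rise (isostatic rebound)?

Unloading: uplift u = e ρ_c/ρ_m = 3.838 km × 2820/3280 = 3.3 km.

3.3 km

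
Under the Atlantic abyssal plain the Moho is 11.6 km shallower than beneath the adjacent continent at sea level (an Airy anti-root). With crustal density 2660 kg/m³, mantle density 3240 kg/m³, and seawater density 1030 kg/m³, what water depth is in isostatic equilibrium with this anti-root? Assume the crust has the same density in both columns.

Replacing a thickness d of crust by seawater at the top must be balanced by replacing crust with mantle at the base: d (ρ_c − ρ_w) = a (ρ_m − ρ_c).
d = a (ρ_m − ρ_c)/(ρ_c − ρ_w) = 11.6 km × 580/1630 = 4.13 km.

4.13 km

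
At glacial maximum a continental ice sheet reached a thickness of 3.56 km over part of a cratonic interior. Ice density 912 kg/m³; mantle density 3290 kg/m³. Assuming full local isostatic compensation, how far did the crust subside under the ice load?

0.987 km

In Airy isostatic equilibrium: the ice load ρ_ice t is balanced by mantle displaced below, ρ_m s.
s = t ρ_ice / ρ_m = 3.56 km × 912/3290 = 0.987 km.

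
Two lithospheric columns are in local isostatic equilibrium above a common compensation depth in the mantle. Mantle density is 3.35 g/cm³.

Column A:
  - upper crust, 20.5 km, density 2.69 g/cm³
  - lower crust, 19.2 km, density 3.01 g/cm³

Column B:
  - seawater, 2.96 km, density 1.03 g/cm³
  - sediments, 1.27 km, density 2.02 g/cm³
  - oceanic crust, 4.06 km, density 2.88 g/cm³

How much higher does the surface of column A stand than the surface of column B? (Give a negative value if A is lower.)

2.86 km

For any compensation level in the mantle, the mantle terms cancel and isostasy reduces to e = (Σt_A − Σt_B) − (Σ(ρt)_A − Σ(ρt)_B) / ρ_m.
Σt_A = 39.7 km; Σt_B = 8.29 km; Σ(ρt)_A = 112.937; Σ(ρt)_B = 17.307 (in km·g/cm³).
e = (39.7 − 8.29) − (112.937 − 17.307) / 3.35 = 2.86 km.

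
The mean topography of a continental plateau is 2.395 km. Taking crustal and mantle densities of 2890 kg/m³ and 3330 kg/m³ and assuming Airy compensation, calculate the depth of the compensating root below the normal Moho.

15.7 km

For local isostatic compensation: the weight of the topography is balanced by the buoyancy of the root, ρ_c h = (ρ_m − ρ_c) r.
r = h · ρ_c / (ρ_m − ρ_c) = 2.395 km × 2890 / (3330 − 2890) = 15.7 km.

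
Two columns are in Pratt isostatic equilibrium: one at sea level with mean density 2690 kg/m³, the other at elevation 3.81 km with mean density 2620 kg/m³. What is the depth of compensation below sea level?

143 km

ρ_ref D = ρ (D + h) → D (ρ_ref − ρ) = ρ h.
D = ρ h/(ρ_ref − ρ) = 2620 × 3.81 km/(2690 − 2620) = 143 km.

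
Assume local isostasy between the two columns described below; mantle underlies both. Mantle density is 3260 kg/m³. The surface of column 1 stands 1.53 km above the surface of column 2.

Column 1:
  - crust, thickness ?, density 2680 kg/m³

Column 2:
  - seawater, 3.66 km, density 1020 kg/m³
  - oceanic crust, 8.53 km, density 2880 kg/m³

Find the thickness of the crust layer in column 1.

Take the compensation level at the base of the deeper column (depth z_c below the surface of column 1) and equate Σ ρ_i t_i down to z_c; mantle fills any gap and the z_c terms cancel.
Column 1: x×2680 + (z_c − 0 − x)×3260
Column 2: 1.53×0 + 3.66×1020 + 8.53×2880 + (z_c − 1.53 − 12.19)×3260
The z_c×3260 term appears on both sides and cancels. Collect the known terms of each column as K = Σ(ρt)_known − 3260 × (depth of known layers): K_1 = 0 − 3260×0 = 0; K_2 = 28299.6 − 3260×(1.53 + 12.19) = −16427.6.
Balance: K_1 − x×(3260 − 2680) = K_2, so x = (K_1 − K_2)/(3260 − 2680) = 16427.6/580 = 28.3 km.

28.3 km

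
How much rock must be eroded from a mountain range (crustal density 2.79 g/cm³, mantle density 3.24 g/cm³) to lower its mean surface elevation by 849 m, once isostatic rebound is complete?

6110 m

Net drop Δ = e − u = e − e ρ_c/ρ_m = e (ρ_m − ρ_c)/ρ_m.
e = Δ ρ_m/(ρ_m − ρ_c) = 849 m × 3.24/0.45 = 6110 m.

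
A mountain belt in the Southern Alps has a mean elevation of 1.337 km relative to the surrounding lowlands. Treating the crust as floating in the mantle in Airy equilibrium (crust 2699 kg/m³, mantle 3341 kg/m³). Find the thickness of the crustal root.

In Airy isostatic equilibrium: the weight of the topography is balanced by the buoyancy of the root, ρ_c h = (ρ_m − ρ_c) r.
r = h · ρ_c / (ρ_m − ρ_c) = 1.337 km × 2699 / (3341 − 2699) = 5.62 km.

5.62 km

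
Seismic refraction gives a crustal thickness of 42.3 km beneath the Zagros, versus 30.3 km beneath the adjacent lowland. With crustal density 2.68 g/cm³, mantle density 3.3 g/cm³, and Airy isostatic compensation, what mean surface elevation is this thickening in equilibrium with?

2.25 km

Excess crust Δ = 42.3 km − 30.3 km = 12 km, split between elevation h and root r with h + r = Δ.
Airy balance ρ_c h = (ρ_m − ρ_c) r gives r = h ρ_c/(ρ_m − ρ_c), so h (1 + ρ_c/(ρ_m − ρ_c)) = Δ, i.e. h = Δ (ρ_m − ρ_c)/ρ_m.
h = 12 km × 0.62/3.3 = 2.25 km.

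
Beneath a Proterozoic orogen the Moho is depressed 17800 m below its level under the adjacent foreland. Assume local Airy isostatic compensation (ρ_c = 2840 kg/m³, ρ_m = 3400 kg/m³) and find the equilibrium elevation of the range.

3510 m

In Airy isostatic equilibrium: ρ_c h = (ρ_m − ρ_c) r.
h = r (ρ_m − ρ_c) / ρ_c = 17800 m × (3400 − 2840) / 2840 = 3510 m.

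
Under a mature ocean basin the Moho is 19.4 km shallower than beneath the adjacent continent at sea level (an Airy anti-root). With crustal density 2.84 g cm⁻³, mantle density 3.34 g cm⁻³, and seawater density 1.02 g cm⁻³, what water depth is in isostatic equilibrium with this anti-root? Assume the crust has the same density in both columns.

Replacing a thickness d of crust by seawater at the top must be balanced by replacing crust with mantle at the base: d (ρ_c − ρ_w) = a (ρ_m − ρ_c).
d = a (ρ_m − ρ_c)/(ρ_c − ρ_w) = 19.4 km × 0.5/1.82 = 5.33 km.

5.33 km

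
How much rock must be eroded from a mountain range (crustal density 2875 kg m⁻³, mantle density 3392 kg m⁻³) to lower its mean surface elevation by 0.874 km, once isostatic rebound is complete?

5.73 km

Net drop Δ = e − u = e − e ρ_c/ρ_m = e (ρ_m − ρ_c)/ρ_m.
e = Δ ρ_m/(ρ_m − ρ_c) = 0.874 km × 3392/517 = 5.73 km.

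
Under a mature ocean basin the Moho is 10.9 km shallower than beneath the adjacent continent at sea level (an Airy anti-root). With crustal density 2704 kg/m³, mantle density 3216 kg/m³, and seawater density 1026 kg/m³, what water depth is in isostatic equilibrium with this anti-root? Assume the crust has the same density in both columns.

Replacing a thickness d of crust by seawater at the top must be balanced by replacing crust with mantle at the base: d (ρ_c − ρ_w) = a (ρ_m − ρ_c).
d = a (ρ_m − ρ_c)/(ρ_c − ρ_w) = 10.9 km × 512/1678 = 3.33 km.

3.33 km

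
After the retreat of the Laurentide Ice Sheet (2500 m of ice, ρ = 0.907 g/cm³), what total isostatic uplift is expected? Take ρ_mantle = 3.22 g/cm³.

704 m

Removing the load lets mantle flow back in; uplift u satisfies ρ_ice t = ρ_m u.
u = t ρ_ice/ρ_m = 2500 m × 0.907/3.22 = 704 m.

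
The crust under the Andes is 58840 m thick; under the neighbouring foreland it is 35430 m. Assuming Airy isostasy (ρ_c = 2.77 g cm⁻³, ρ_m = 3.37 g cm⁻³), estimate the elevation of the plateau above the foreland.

Excess crust Δ = 58840 m − 35430 m = 23410 m, split between elevation h and root r with h + r = Δ.
Airy balance ρ_c h = (ρ_m − ρ_c) r gives r = h ρ_c/(ρ_m − ρ_c), so h (1 + ρ_c/(ρ_m − ρ_c)) = Δ, i.e. h = Δ (ρ_m − ρ_c)/ρ_m.
h = 23410 m × 0.6/3.37 = 4170 m.

4170 m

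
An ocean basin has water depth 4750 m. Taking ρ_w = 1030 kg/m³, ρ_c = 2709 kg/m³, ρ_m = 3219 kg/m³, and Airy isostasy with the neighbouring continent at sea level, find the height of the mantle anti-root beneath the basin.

In Airy isostatic equilibrium: replacing crust with seawater at the top is compensated by replacing crust with mantle at the base: d (ρ_c − ρ_w) = a (ρ_m − ρ_c).
a = d (ρ_c − ρ_w)/(ρ_m − ρ_c) = 4750 m × 1679/510 = 15600 m.

15600 m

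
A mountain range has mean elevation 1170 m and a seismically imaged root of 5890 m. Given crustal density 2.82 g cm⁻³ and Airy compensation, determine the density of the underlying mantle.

3.38 g cm⁻³

Airy balance: ρ_c h = (ρ_m − ρ_c) r → ρ_m = ρ_c (1 + h/r).
ρ_m = 2.82 × (1 + 1170 m/5890 m) = 3.38 g cm⁻³.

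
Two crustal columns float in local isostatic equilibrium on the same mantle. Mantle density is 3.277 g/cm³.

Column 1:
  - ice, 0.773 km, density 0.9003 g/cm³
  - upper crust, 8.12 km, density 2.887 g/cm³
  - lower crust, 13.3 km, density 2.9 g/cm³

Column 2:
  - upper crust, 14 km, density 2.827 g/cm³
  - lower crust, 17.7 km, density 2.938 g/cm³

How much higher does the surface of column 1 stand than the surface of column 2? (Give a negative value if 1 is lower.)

For any compensation level in the mantle, the mantle terms cancel and isostasy reduces to e = (Σt_1 − Σt_2) − (Σ(ρt)_1 − Σ(ρt)_2) / ρ_m.
Σt_1 = 22.193 km; Σt_2 = 31.7 km; Σ(ρt)_1 = 62.7083719; Σ(ρt)_2 = 91.5806 (in km·g/cm³).
e = (22.193 − 31.7) − (62.7083719 − 91.5806) / 3.277 = −0.696 km.

−0.696 km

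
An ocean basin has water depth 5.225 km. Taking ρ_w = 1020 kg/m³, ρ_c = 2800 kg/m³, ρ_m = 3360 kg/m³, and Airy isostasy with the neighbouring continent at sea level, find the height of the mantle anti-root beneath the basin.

Isostatic balance requires: replacing crust with seawater at the top is compensated by replacing crust with mantle at the base: d (ρ_c − ρ_w) = a (ρ_m − ρ_c).
a = d (ρ_c − ρ_w)/(ρ_m − ρ_c) = 5.225 km × 1780/560 = 16.6 km.

16.6 km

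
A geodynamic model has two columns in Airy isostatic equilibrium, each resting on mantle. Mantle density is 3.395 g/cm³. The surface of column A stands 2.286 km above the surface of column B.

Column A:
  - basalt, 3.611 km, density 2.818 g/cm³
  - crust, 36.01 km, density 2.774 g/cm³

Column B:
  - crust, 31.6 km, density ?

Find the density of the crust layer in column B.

Take the compensation level at the base of the deeper column (depth z_c below the surface of column A) and equate Σ ρ_i t_i down to z_c; mantle fills any gap and the z_c terms cancel.
Column A: 3.611×2.818 + 36.01×2.774 + (z_c − 39.621)×3.395
Column B: 2.286×0 + 31.6×ρ + (z_c − 2.286 − 31.6)×3.395
The z_c×3.395 term appears on both sides and cancels. Collect the known terms of each column as K = Σ(ρt)_known − 3.395 × (depth of known layers): K_A = 110.067538 − 3.395×39.621 = −24.445757; K_B = 0 − 3.395×(2.286 + 31.6) = −115.04297.
Balance: K_A = K_B + 31.6×ρ, so ρ = (K_A − K_B)/31.6 = 90.5972/31.6 = 2.87 g/cm³.

2.87 g/cm³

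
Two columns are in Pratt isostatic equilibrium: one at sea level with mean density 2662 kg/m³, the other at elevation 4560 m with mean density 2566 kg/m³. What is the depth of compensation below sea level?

ρ_ref D = ρ (D + h) → D (ρ_ref − ρ) = ρ h.
D = ρ h/(ρ_ref − ρ) = 2566 × 4560 m/(2662 − 2566) = 122000 m.

122000 m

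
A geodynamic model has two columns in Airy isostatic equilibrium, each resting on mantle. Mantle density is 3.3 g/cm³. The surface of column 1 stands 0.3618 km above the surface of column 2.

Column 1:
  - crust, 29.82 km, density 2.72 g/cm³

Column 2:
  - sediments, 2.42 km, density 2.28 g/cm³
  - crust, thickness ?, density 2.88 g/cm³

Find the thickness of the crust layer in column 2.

32.5 km

Take the compensation level at the base of the deeper column (depth z_c below the surface of column 1) and equate Σ ρ_i t_i down to z_c; mantle fills any gap and the z_c terms cancel.
Column 1: 29.82×2.72 + (z_c − 29.82)×3.3
Column 2: 0.3618×0 + 2.42×2.28 + x×2.88 + (z_c − 0.3618 − 2.42 − x)×3.3
The z_c×3.3 term appears on both sides and cancels. Collect the known terms of each column as K = Σ(ρt)_known − 3.3 × (depth of known layers): K_1 = 81.1104 − 3.3×29.82 = −17.2956; K_2 = 5.5176 − 3.3×(0.3618 + 2.42) = −3.66234.
Balance: K_1 = K_2 − x×(3.3 − 2.88), so x = (K_2 − K_1)/(3.3 − 2.88) = 13.6333/0.42 = 32.5 km.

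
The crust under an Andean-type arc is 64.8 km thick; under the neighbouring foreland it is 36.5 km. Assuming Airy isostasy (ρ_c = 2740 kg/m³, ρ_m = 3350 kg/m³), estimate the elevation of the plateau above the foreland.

5.15 km

Excess crust Δ = 64.8 km − 36.5 km = 28.3 km, split between elevation h and root r with h + r = Δ.
Airy balance ρ_c h = (ρ_m − ρ_c) r gives r = h ρ_c/(ρ_m − ρ_c), so h (1 + ρ_c/(ρ_m − ρ_c)) = Δ, i.e. h = Δ (ρ_m − ρ_c)/ρ_m.
h = 28.3 km × 610/3350 = 5.15 km.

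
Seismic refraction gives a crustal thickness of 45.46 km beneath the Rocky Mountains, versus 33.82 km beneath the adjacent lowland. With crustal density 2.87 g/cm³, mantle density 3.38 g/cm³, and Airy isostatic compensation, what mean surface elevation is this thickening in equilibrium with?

Excess crust Δ = 45.46 km − 33.82 km = 11.64 km, split between elevation h and root r with h + r = Δ.
Airy balance ρ_c h = (ρ_m − ρ_c) r gives r = h ρ_c/(ρ_m − ρ_c), so h (1 + ρ_c/(ρ_m − ρ_c)) = Δ, i.e. h = Δ (ρ_m − ρ_c)/ρ_m.
h = 11.64 km × 0.51/3.38 = 1.76 km.

1.76 km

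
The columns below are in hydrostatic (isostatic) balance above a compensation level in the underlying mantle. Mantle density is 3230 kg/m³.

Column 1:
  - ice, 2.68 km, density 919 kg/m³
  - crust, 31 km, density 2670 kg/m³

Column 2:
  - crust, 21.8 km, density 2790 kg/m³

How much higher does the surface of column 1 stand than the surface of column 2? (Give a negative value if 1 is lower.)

For any compensation level in the mantle, the mantle terms cancel and isostasy reduces to e = (Σt_1 − Σt_2) − (Σ(ρt)_1 − Σ(ρt)_2) / ρ_m.
Σt_1 = 33.68 km; Σt_2 = 21.8 km; Σ(ρt)_1 = 85232.92; Σ(ρt)_2 = 60822 (in km·kg/m³).
e = (33.68 − 21.8) − (85232.92 − 60822) / 3230 = 4.32 km.

4.32 km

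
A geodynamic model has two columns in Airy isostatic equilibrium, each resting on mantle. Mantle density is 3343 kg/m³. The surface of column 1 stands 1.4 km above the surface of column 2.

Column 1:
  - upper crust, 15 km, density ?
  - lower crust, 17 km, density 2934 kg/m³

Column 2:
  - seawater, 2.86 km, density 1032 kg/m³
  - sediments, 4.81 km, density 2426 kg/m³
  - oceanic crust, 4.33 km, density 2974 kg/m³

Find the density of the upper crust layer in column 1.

2650 kg/m³

Take the compensation level at the base of the deeper column (depth z_c below the surface of column 1) and equate Σ ρ_i t_i down to z_c; mantle fills any gap and the z_c terms cancel.
Column 1: 15×ρ + 17×2934 + (z_c − 32)×3343
Column 2: 1.4×0 + 2.86×1032 + 4.81×2426 + 4.33×2974 + (z_c − 1.4 − 12)×3343
The z_c×3343 term appears on both sides and cancels. Collect the known terms of each column as K = Σ(ρt)_known − 3343 × (depth of known layers): K_1 = 49878 − 3343×32 = −57098; K_2 = 27498 − 3343×(1.4 + 12) = −17298.2.
Balance: K_1 + 15×ρ = K_2, so ρ = (K_2 − K_1)/15 = 39799.8/15 = 2650 kg/m³.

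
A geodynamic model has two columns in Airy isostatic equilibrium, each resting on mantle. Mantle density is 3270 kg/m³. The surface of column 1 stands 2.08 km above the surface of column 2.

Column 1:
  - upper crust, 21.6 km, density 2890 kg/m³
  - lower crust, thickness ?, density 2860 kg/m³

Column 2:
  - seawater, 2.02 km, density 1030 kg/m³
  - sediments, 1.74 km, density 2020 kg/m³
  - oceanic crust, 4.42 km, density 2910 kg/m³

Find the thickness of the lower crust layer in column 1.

16.8 km

Take the compensation level at the base of the deeper column (depth z_c below the surface of column 1) and equate Σ ρ_i t_i down to z_c; mantle fills any gap and the z_c terms cancel.
Column 1: 21.6×2890 + x×2860 + (z_c − 21.6 − x)×3270
Column 2: 2.08×0 + 2.02×1030 + 1.74×2020 + 4.42×2910 + (z_c − 2.08 − 8.18)×3270
The z_c×3270 term appears on both sides and cancels. Collect the known terms of each column as K = Σ(ρt)_known − 3270 × (depth of known layers): K_1 = 62424 − 3270×21.6 = −8208; K_2 = 18457.6 − 3270×(2.08 + 8.18) = −15092.6.
Balance: K_1 − x×(3270 − 2860) = K_2, so x = (K_1 − K_2)/(3270 − 2860) = 6884.6/410 = 16.8 km.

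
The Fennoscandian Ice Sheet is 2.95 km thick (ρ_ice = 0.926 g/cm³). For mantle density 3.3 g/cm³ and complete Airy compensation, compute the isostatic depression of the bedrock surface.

0.828 km

Isostatic balance requires: the ice load ρ_ice t is balanced by mantle displaced below, ρ_m s.
s = t ρ_ice / ρ_m = 2.95 km × 0.926/3.3 = 0.828 km.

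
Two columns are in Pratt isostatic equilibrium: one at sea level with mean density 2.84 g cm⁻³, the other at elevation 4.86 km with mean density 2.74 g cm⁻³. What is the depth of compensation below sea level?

ρ_ref D = ρ (D + h) → D (ρ_ref − ρ) = ρ h.
D = ρ h/(ρ_ref − ρ) = 2.74 × 4.86 km/(2.84 − 2.74) = 133 km.

133 km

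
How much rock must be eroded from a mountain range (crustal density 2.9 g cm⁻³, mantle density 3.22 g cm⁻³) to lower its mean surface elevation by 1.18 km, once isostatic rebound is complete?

Net drop Δ = e − u = e − e ρ_c/ρ_m = e (ρ_m − ρ_c)/ρ_m.
e = Δ ρ_m/(ρ_m − ρ_c) = 1.18 km × 3.22/0.32 = 11.9 km.

11.9 km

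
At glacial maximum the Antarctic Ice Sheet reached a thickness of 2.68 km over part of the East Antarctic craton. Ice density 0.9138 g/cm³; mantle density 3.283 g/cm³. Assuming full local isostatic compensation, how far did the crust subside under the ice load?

0.746 km

By Archimedes' principle applied to the lithosphere: the ice load ρ_ice t is balanced by mantle displaced below, ρ_m s.
s = t ρ_ice / ρ_m = 2.68 km × 0.9138/3.283 = 0.746 km.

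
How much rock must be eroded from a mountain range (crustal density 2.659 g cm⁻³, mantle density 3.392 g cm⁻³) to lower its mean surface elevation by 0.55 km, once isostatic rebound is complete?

2.55 km

Net drop Δ = e − u = e − e ρ_c/ρ_m = e (ρ_m − ρ_c)/ρ_m.
e = Δ ρ_m/(ρ_m − ρ_c) = 0.55 km × 3.392/0.733 = 2.55 km.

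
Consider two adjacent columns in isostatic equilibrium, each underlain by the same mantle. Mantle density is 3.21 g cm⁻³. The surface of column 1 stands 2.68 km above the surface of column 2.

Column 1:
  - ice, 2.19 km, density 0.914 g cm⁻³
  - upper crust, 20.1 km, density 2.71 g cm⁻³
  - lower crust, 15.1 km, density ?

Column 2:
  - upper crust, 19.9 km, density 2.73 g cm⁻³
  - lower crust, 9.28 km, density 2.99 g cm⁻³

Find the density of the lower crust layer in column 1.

2.87 g cm⁻³

Take the compensation level at the base of the deeper column (depth z_c below the surface of column 1) and equate Σ ρ_i t_i down to z_c; mantle fills any gap and the z_c terms cancel.
Column 1: 2.19×0.914 + 20.1×2.71 + 15.1×ρ + (z_c − 37.39)×3.21
Column 2: 2.68×0 + 19.9×2.73 + 9.28×2.99 + (z_c − 2.68 − 29.18)×3.21
The z_c×3.21 term appears on both sides and cancels. Collect the known terms of each column as K = Σ(ρt)_known − 3.21 × (depth of known layers): K_1 = 56.47266 − 3.21×37.39 = −63.54924; K_2 = 82.0742 − 3.21×(2.68 + 29.18) = −20.1964.
Balance: K_1 + 15.1×ρ = K_2, so ρ = (K_2 − K_1)/15.1 = 43.3528/15.1 = 2.87 g cm⁻³.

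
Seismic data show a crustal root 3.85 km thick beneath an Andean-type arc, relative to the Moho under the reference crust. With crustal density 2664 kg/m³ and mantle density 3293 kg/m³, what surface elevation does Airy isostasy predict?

0.909 km

In Airy isostatic equilibrium: ρ_c h = (ρ_m − ρ_c) r.
h = r (ρ_m − ρ_c) / ρ_c = 3.85 km × (3293 − 2664) / 2664 = 0.909 km.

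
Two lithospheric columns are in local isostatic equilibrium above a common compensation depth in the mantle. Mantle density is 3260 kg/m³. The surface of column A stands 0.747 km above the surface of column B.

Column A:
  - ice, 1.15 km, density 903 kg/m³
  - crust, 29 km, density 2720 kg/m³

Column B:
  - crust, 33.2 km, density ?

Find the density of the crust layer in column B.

2780 kg/m³

Take the compensation level at the base of the deeper column (depth z_c below the surface of column A) and equate Σ ρ_i t_i down to z_c; mantle fills any gap and the z_c terms cancel.
Column A: 1.15×903 + 29×2720 + (z_c − 30.15)×3260
Column B: 0.747×0 + 33.2×ρ + (z_c − 0.747 − 33.2)×3260
The z_c×3260 term appears on both sides and cancels. Collect the known terms of each column as K = Σ(ρt)_known − 3260 × (depth of known layers): K_A = 79918.45 − 3260×30.15 = −18370.55; K_B = 0 − 3260×(0.747 + 33.2) = −110667.22.
Balance: K_A = K_B + 33.2×ρ, so ρ = (K_A − K_B)/33.2 = 92296.7/33.2 = 2780 kg/m³.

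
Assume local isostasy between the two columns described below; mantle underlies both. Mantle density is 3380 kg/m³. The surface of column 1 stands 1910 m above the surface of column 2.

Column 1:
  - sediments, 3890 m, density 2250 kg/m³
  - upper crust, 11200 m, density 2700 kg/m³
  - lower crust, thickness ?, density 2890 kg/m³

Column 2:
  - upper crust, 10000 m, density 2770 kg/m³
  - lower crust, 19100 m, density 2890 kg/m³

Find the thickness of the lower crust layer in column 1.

Take the compensation level at the base of the deeper column (depth z_c below the surface of column 1) and equate Σ ρ_i t_i down to z_c; mantle fills any gap and the z_c terms cancel.
Column 1: 3890×2250 + 11200×2700 + x×2890 + (z_c − 15090 − x)×3380
Column 2: 1910×0 + 10000×2770 + 19100×2890 + (z_c − 1910 − 29100)×3380
The z_c×3380 term appears on both sides and cancels. Collect the known terms of each column as K = Σ(ρt)_known − 3380 × (depth of known layers): K_1 = 38992500 − 3380×15090 = −12011700; K_2 = 82899000 − 3380×(1910 + 29100) = −21914800.
Balance: K_1 − x×(3380 − 2890) = K_2, so x = (K_1 − K_2)/(3380 − 2890) = 9903100/490 = 20200 m.

20200 m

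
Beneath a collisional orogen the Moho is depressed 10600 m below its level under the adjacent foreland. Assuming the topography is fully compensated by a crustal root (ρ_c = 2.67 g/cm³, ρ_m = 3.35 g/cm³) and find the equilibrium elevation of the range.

Isostatic balance requires: ρ_c h = (ρ_m − ρ_c) r.
h = r (ρ_m − ρ_c) / ρ_c = 10600 m × (3.35 − 2.67) / 2.67 = 2700 m.

2700 m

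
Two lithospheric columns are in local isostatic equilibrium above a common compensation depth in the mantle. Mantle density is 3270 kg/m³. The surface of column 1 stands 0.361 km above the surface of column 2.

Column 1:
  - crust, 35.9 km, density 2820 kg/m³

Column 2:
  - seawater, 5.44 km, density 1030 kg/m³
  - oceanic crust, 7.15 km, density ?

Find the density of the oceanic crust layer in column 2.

Take the compensation level at the base of the deeper column (depth z_c below the surface of column 1) and equate Σ ρ_i t_i down to z_c; mantle fills any gap and the z_c terms cancel.
Column 1: 35.9×2820 + (z_c − 35.9)×3270
Column 2: 0.361×0 + 5.44×1030 + 7.15×ρ + (z_c − 0.361 − 12.59)×3270
The z_c×3270 term appears on both sides and cancels. Collect the known terms of each column as K = Σ(ρt)_known − 3270 × (depth of known layers): K_1 = 101238 − 3270×35.9 = −16155; K_2 = 5603.2 − 3270×(0.361 + 12.59) = −36746.57.
Balance: K_1 = K_2 + 7.15×ρ, so ρ = (K_1 − K_2)/7.15 = 20591.6/7.15 = 2880 kg/m³.

2880 kg/m³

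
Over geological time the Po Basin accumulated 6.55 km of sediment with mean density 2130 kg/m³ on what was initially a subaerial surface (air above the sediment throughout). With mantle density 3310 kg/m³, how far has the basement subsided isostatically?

4.21 km

Subaerial load: s = t ρ_sed / ρ_m = 6.55 km × 2130/3310 = 4.21 km.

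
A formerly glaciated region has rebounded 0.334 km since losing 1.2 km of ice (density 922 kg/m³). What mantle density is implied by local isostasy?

3310 kg/m³

ρ_m = ρ_ice t / u = 922 × 1.2 km/0.334 km = 3310 kg/m³.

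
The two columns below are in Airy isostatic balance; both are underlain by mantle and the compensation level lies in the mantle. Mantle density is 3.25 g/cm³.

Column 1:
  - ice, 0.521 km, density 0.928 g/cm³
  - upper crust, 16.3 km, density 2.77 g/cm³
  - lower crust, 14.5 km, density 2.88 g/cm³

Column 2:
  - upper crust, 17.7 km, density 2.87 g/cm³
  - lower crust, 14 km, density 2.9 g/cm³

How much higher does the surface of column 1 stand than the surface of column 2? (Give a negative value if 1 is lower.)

For any compensation level in the mantle, the mantle terms cancel and isostasy reduces to e = (Σt_1 − Σt_2) − (Σ(ρt)_1 − Σ(ρt)_2) / ρ_m.
Σt_1 = 31.321 km; Σt_2 = 31.7 km; Σ(ρt)_1 = 87.394488; Σ(ρt)_2 = 91.399 (in km·g/cm³).
e = (31.321 − 31.7) − (87.394488 − 91.399) / 3.25 = 0.853 km.

0.853 km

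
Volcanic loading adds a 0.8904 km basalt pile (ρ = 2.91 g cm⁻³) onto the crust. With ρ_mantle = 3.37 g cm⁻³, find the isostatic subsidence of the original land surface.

Subaerial loading: s = t ρ_load / ρ_m.
s = 0.8904 km × 2.91/3.37 = 0.769 km.

0.769 km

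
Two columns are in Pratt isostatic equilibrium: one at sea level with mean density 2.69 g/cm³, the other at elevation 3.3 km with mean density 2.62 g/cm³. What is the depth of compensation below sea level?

124 km

ρ_ref D = ρ (D + h) → D (ρ_ref − ρ) = ρ h.
D = ρ h/(ρ_ref − ρ) = 2.62 × 3.3 km/(2.69 − 2.62) = 124 km.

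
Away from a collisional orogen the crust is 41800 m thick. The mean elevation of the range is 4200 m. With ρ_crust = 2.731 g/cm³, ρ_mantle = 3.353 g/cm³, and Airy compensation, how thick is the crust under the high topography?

64400 m

Root depth r = h ρ_c / (ρ_m − ρ_c) = 4200 m × 2.731 / 0.622 = 18440 m.
Total thickness = T + h + r = 41800 m + 4200 m + 18440 m = 64400 m.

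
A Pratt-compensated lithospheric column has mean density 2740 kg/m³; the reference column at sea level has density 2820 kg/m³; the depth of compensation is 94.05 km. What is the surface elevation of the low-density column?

2.75 km

ρ_ref D = ρ (D + h) → h = D (ρ_ref − ρ)/ρ.
h = 94.05 km × (2820 − 2740)/2740 = 2.75 km.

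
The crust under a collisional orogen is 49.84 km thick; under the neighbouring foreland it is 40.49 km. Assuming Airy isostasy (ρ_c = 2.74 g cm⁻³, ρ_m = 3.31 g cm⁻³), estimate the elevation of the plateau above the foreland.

Excess crust Δ = 49.84 km − 40.49 km = 9.35 km, split between elevation h and root r with h + r = Δ.
Airy balance ρ_c h = (ρ_m − ρ_c) r gives r = h ρ_c/(ρ_m − ρ_c), so h (1 + ρ_c/(ρ_m − ρ_c)) = Δ, i.e. h = Δ (ρ_m − ρ_c)/ρ_m.
h = 9.35 km × 0.57/3.31 = 1.61 km.

1.61 km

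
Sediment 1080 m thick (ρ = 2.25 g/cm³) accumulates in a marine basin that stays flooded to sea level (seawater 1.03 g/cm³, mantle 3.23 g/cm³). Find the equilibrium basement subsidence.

599 m

Submarine loading: the sediment displaces seawater, and the subsidence is in turn flooded, so s (ρ_m − ρ_w) = t (ρ_sed − ρ_w).
s = 1080 m × (2.25 − 1.03) / (3.23 − 1.03) = 599 m.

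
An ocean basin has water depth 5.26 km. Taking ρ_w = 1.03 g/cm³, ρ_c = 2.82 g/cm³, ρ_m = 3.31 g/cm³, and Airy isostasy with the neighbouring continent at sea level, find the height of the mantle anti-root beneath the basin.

19.2 km

By Archimedes' principle applied to the lithosphere: replacing crust with seawater at the top is compensated by replacing crust with mantle at the base: d (ρ_c − ρ_w) = a (ρ_m − ρ_c).
a = d (ρ_c − ρ_w)/(ρ_m − ρ_c) = 5.26 km × 1.79/0.49 = 19.2 km.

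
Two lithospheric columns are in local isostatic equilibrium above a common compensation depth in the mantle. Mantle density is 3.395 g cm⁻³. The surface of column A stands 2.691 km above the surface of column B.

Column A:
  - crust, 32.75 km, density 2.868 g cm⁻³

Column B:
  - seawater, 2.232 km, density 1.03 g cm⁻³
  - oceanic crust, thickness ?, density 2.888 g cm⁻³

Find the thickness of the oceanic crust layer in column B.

5.61 km

Take the compensation level at the base of the deeper column (depth z_c below the surface of column A) and equate Σ ρ_i t_i down to z_c; mantle fills any gap and the z_c terms cancel.
Column A: 32.75×2.868 + (z_c − 32.75)×3.395
Column B: 2.691×0 + 2.232×1.03 + x×2.888 + (z_c − 2.691 − 2.232 − x)×3.395
The z_c×3.395 term appears on both sides and cancels. Collect the known terms of each column as K = Σ(ρt)_known − 3.395 × (depth of known layers): K_A = 93.927 − 3.395×32.75 = −17.25925; K_B = 2.29896 − 3.395×(2.691 + 2.232) = −14.414625.
Balance: K_A = K_B − x×(3.395 − 2.888), so x = (K_B − K_A)/(3.395 − 2.888) = 2.84462/0.507 = 5.61 km.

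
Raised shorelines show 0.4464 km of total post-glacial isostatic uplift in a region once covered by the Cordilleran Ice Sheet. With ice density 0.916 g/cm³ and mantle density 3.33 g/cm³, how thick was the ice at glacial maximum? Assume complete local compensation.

1.62 km

u = t ρ_ice/ρ_m → t = u ρ_m/ρ_ice = 0.4464 km × 3.33/0.916 = 1.62 km.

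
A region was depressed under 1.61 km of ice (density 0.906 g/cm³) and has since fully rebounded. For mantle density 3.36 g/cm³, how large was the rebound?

0.434 km

Removing the load lets mantle flow back in; uplift u satisfies ρ_ice t = ρ_m u.
u = t ρ_ice/ρ_m = 1.61 km × 0.906/3.36 = 0.434 km.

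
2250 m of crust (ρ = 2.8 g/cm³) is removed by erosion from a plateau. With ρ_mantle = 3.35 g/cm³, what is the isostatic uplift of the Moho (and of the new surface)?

1880 m

Unloading: uplift u = e ρ_c/ρ_m = 2250 m × 2.8/3.35 = 1880 m.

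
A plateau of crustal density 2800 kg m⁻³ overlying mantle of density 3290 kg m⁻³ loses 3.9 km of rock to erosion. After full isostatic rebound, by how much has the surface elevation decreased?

0.581 km

Rebound u = e ρ_c/ρ_m = 3.9 km × 2800/3290 = 3.319 km.
Net surface drop = e − u = 3.9 km − 3.319 km = e (ρ_m − ρ_c)/ρ_m = 0.581 km.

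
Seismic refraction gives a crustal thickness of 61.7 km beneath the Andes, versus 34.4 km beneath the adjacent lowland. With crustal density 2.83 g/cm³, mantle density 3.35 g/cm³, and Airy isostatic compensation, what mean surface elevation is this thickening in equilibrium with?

Excess crust Δ = 61.7 km − 34.4 km = 27.3 km, split between elevation h and root r with h + r = Δ.
Airy balance ρ_c h = (ρ_m − ρ_c) r gives r = h ρ_c/(ρ_m − ρ_c), so h (1 + ρ_c/(ρ_m − ρ_c)) = Δ, i.e. h = Δ (ρ_m − ρ_c)/ρ_m.
h = 27.3 km × 0.52/3.35 = 4.24 km.

4.24 km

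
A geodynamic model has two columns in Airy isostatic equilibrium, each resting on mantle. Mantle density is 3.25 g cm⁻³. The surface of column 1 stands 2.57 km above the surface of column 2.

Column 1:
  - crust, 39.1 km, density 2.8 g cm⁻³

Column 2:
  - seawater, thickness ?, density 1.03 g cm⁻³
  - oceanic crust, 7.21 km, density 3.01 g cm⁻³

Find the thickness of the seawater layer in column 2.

3.38 km

Take the compensation level at the base of the deeper column (depth z_c below the surface of column 1) and equate Σ ρ_i t_i down to z_c; mantle fills any gap and the z_c terms cancel.
Column 1: 39.1×2.8 + (z_c − 39.1)×3.25
Column 2: 2.57×0 + x×1.03 + 7.21×3.01 + (z_c − 2.57 − 7.21 − x)×3.25
The z_c×3.25 term appears on both sides and cancels. Collect the known terms of each column as K = Σ(ρt)_known − 3.25 × (depth of known layers): K_1 = 109.48 − 3.25×39.1 = −17.595; K_2 = 21.7021 − 3.25×(2.57 + 7.21) = −10.0829.
Balance: K_1 = K_2 − x×(3.25 − 1.03), so x = (K_2 − K_1)/(3.25 − 1.03) = 7.5121/2.22 = 3.38 km.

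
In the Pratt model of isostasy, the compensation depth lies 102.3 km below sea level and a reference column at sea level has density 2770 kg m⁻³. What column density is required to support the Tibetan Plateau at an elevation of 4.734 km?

2650 kg m⁻³

Pratt balance: ρ_ref D = ρ (D + h).
ρ = ρ_ref D/(D + h) = 2770 × 102.3 km/(102.3 km + 4.734 km) = 2650 kg m⁻³.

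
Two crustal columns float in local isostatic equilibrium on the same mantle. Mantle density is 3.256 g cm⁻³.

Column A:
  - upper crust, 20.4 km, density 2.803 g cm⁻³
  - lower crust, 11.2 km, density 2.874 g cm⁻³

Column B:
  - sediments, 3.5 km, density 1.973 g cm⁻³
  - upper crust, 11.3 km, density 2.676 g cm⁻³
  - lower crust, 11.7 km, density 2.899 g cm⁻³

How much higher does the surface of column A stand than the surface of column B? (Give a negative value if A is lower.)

For any compensation level in the mantle, the mantle terms cancel and isostasy reduces to e = (Σt_A − Σt_B) − (Σ(ρt)_A − Σ(ρt)_B) / ρ_m.
Σt_A = 31.6 km; Σt_B = 26.5 km; Σ(ρt)_A = 89.37; Σ(ρt)_B = 71.0626 (in km·g cm⁻³).
e = (31.6 − 26.5) − (89.37 − 71.0626) / 3.256 = −0.523 km.

−0.523 km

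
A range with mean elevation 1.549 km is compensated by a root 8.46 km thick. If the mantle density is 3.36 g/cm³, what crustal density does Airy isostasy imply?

ρ_c h = (ρ_m − ρ_c) r → ρ_c (h + r) = ρ_m r → ρ_c = ρ_m r / (h + r).
ρ_c = 3.36 × 8.46 km / (1.549 km + 8.46 km) = 2.84 g/cm³.

2.84 g/cm³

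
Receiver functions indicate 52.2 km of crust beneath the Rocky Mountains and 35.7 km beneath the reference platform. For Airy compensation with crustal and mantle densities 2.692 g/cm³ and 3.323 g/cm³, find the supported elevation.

3.13 km

Excess crust Δ = 52.2 km − 35.7 km = 16.5 km, split between elevation h and root r with h + r = Δ.
Airy balance ρ_c h = (ρ_m − ρ_c) r gives r = h ρ_c/(ρ_m − ρ_c), so h (1 + ρ_c/(ρ_m − ρ_c)) = Δ, i.e. h = Δ (ρ_m − ρ_c)/ρ_m.
h = 16.5 km × 0.631/3.323 = 3.13 km.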